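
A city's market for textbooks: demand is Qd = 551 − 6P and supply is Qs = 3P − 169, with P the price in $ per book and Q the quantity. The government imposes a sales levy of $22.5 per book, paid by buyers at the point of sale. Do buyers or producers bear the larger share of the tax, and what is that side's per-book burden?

Producers bear the larger share: $15 per book.

Before the tax: set 551 − 6P = 3P − 169 → P* = $80, Q* = 71.
With the tax collected from buyers, demand (in seller-price terms) shifts: Qd = 551 − 6(P + 22.5).
New equilibrium: buyers pay $87.5, producers receive $65, Q = 26. (Wedge: Pb − Ps = 22.5.)
Per-book burden: buyers $7.5, producers $15.
Producers take the larger share because supply is less price-elastic here (demand slope 6 vs supply slope 3).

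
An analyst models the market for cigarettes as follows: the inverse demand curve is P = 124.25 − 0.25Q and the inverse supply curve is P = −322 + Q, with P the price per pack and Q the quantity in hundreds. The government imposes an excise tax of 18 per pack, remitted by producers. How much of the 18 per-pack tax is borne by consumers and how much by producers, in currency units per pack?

Rewrite in direct form: Qd = 497 − 4P and Qs = P + 322.
Without the tax, 497 − 4P = P + 322 gives 5P = 175, so P* = 35 and Q* = 357.
With the tax collected from producers, supply shifts: Qs = (P − 18) + 322.
New equilibrium: consumers pay 38.6, producers receive 20.6, Q = 342.6. (Wedge: Pb − Ps = 18.)
Burden on consumers: 3.6; on producers: 14.4. (They sum to 18.)
The less price-elastic side of the market bears the larger share of a per-unit tax.

Consumers bear 3.6 per pack; producers bear 14.4 per pack.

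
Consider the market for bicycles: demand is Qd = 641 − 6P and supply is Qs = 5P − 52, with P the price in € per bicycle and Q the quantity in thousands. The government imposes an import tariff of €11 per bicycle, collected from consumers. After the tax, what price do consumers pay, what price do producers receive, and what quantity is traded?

Without the tax, 641 − 6P = 5P − 52 gives 11P = 693, so P* = €63 and Q* = 263.
With the tax collected from consumers, demand (in seller-price terms) shifts: Qd = 641 − 6(P + 11).
New equilibrium: consumers pay €68, producers receive €57, Q = 233. (Wedge: Pb − Ps = 11.)
The less price-elastic side of the market bears the larger share of a per-unit tax.

Consumers pay €68; producers receive €57; quantity = 233.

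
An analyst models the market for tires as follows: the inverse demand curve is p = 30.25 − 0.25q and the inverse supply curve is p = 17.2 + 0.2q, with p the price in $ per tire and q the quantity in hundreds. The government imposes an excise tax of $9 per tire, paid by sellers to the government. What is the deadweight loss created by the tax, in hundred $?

Inverting to q(p) form: qd = 121 − 4p; qs = 5p − 86.
Without the tax, 121 − 4p = 5p − 86 gives 9p = 207, so p* = $23 and q* = 29.
With the tax collected from sellers, supply shifts: qs = 5(p − 9) − 86.
New equilibrium: buyers pay $28, sellers receive $19, q = 9. (Wedge: pb − ps = 9.)
Quantity falls by |ΔQ| = |29 − 9| = 20.
DWL = ½ · t · |ΔQ| = ½ · 9 · 20 = $90.

Deadweight loss = $90 hundred.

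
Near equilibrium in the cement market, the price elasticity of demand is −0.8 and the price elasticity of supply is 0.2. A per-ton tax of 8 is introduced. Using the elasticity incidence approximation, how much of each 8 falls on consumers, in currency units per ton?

Consumers bear ≈ 1.6 per ton.

Incidence ratio: consumers' share ≈ εs / (εs + |εd|) = 0.2 / (0.2 + 0.8) = 0.2.
So consumers bear ≈ 0.2 × 8 = 1.6; sellers bear 6.4.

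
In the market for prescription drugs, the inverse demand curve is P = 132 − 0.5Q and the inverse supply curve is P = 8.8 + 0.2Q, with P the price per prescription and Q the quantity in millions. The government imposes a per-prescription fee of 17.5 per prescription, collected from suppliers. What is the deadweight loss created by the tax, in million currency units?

Inverting to Q(P) form: Qd = 264 − 2P; Qs = 5P − 44.
Before the tax: set 264 − 2P = 5P − 44 → P* = 44, Q* = 176.
With the tax collected from suppliers, supply shifts: Qs = 5(P − 17.5) − 44.
Solving gives Q = 151 with consumers paying 56.5 and suppliers receiving 39 (the 17.5 wedge).
Quantity falls by |ΔQ| = |176 − 151| = 25.
DWL = ½ · t · |ΔQ| = ½ · 17.5 · 25 = 218.75.

Deadweight loss = 218.75 million.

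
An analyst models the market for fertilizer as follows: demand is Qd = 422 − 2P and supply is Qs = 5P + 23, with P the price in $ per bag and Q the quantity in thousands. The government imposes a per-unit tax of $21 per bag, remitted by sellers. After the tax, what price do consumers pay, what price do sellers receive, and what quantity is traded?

Consumers pay $72; sellers receive $51; quantity = 278.

Without the tax, 422 − 2P = 5P + 23 gives 7P = 399, so P* = $57 and Q* = 308.
With the tax collected from sellers, supply shifts: Qs = 5(P − 21) + 23.
New equilibrium: consumers pay $72, sellers receive $51, Q = 278. (Wedge: Pb − Ps = 21.)
The less price-elastic side of the market bears the larger share of a per-unit tax.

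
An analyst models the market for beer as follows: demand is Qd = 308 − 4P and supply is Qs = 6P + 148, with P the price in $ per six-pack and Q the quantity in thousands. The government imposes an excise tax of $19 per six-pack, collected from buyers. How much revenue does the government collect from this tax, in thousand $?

Without the tax, 308 − 4P = 6P + 148 gives 10P = 160, so P* = $16 and Q* = 244.
With the tax collected from buyers, demand (in seller-price terms) shifts: Qd = 308 − 4(P + 19).
New equilibrium: buyers pay $27.4, producers receive $8.4, Q = 198.4. (Wedge: Pb − Ps = 19.)
Revenue = t · Q = 19 · 198.4 = $3769.6.

Tax revenue = $3769.6 thousand.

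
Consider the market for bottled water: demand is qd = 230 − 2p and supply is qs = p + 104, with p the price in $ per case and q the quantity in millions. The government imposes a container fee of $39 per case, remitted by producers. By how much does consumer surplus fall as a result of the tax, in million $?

Consumer surplus falls by $1729 million.

Without the tax, 230 − 2p = p + 104 gives 3p = 126, so p* = $42 and q* = 146.
With the tax collected from producers, supply shifts: qs = (p − 39) + 104.
New equilibrium: consumers pay $55, producers receive $16, q = 120. (Wedge: pb − ps = 39.)
ΔCS is the trapezoid between Q = 120 and Q = 146 of height $13: ½ · (146 + 120) · 13 = $1729.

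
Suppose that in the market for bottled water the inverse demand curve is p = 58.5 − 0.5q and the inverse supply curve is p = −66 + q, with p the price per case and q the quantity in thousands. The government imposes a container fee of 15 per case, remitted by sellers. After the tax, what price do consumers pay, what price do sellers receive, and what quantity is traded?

Consumers pay 22; sellers receive 7; quantity = 73.

Inverting to q(p) form: qd = 117 − 2p; qs = p + 66.
Without the tax, 117 − 2p = p + 66 gives 3p = 51, so p* = 17 and q* = 83.
With the tax collected from sellers, supply shifts: qs = (p − 15) + 66.
Solving gives q = 73 with consumers paying 22 and sellers receiving 7 (the 15 wedge).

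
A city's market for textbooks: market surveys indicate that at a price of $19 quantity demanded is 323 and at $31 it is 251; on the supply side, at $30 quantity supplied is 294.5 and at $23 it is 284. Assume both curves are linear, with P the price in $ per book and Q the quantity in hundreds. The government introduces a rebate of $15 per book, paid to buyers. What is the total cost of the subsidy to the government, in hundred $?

Government outlay = $4575 hundred.

Demand slope: (251 − 323)/(31 − 19) = -6, so Qd = 437 − 6P.
Supply slope: (284 − 294.5)/(23 − 30) = 1.5, so Qs = 1.5P + 249.5.
Before the subsidy: set 437 − 6P = 1.5P + 249.5 → P* = $25, Q* = 287.
With a per-unit subsidy paid to buyers, each effectively pays P − 15, so demand becomes Qd = 437 − 6(P − 15).
Solving gives Q = 305 with buyers paying $22 and sellers receiving $37 (the $15 wedge).
Outlay = t · Q = 15 · 305 = $4575.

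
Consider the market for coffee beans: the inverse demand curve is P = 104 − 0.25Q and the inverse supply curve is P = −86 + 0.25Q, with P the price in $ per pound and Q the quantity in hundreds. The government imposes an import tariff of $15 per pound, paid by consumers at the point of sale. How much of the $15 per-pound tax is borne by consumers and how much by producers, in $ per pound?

Consumers bear $7.5 per pound; producers bear $7.5 per pound.

Inverting to Q(P) form: Qd = 416 − 4P; Qs = 4P + 344.
Without the tax, 416 − 4P = 4P + 344 gives 8P = 72, so P* = $9 and Q* = 380.
With the tax collected from consumers, demand (in seller-price terms) shifts: Qd = 416 − 4(P + 15).
Solving gives Q = 350 with consumers paying $16.5 and producers receiving $1.5 (the $15 wedge).
Burden on consumers: $7.5; on producers: $7.5. (They sum to $15.)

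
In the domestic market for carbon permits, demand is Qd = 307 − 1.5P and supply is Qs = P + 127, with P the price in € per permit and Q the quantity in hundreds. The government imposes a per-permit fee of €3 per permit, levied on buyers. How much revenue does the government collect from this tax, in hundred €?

Tax revenue = €591.6 hundred.

Without the tax, 307 − 1.5P = P + 127 gives 2.5P = 180, so P* = €72 and Q* = 199.
With the tax collected from buyers, demand (in seller-price terms) shifts: Qd = 307 − 1.5(P + 3).
New equilibrium: buyers pay €73.2, sellers receive €70.2, Q = 197.2. (Wedge: Pb − Ps = 3.)
Revenue = t · Q = 3 · 197.2 = €591.6.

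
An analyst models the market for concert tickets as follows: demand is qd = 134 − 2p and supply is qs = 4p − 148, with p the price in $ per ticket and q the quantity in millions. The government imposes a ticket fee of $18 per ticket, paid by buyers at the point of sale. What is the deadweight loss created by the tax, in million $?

Deadweight loss = $216 million.

Before the tax: set 134 − 2p = 4p − 148 → p* = $47, q* = 40.
With the tax collected from buyers, demand (in seller-price terms) shifts: qd = 134 − 2(p + 18).
Solving gives q = 16 with buyers paying $59 and producers receiving $41 (the $18 wedge).
Quantity falls by |ΔQ| = |40 − 16| = 24.
DWL = ½ · t · |ΔQ| = ½ · 18 · 24 = $216.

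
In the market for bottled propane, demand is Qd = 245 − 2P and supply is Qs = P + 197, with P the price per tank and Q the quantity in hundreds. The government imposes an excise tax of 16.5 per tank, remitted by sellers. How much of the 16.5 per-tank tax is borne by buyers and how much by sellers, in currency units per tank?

Buyers bear 5.5 per tank; sellers bear 11 per tank.

Without the tax, 245 − 2P = P + 197 gives 3P = 48, so P* = 16 and Q* = 213.
With the tax collected from sellers, supply shifts: Qs = (P − 16.5) + 197.
New equilibrium: buyers pay 21.5, sellers receive 5, Q = 202. (Wedge: Pb − Ps = 16.5.)
Burden on buyers: 5.5; on sellers: 11. (They sum to 16.5.)
The less price-elastic side of the market bears the larger share of a per-unit tax.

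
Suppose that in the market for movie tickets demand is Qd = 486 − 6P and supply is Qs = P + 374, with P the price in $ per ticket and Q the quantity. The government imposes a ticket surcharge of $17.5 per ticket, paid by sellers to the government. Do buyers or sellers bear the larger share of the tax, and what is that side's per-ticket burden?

Sellers bear the larger share: $15 per ticket.

Before the tax: set 486 − 6P = P + 374 → P* = $16, Q* = 390.
With the tax collected from sellers, supply shifts: Qs = (P − 17.5) + 374.
New equilibrium: buyers pay $18.5, sellers receive $1, Q = 375. (Wedge: Pb − Ps = 17.5.)
Per-ticket burden: buyers $2.5, sellers $15.
Sellers take the larger share because supply is less price-elastic here (demand slope 6 vs supply slope 1).
The less price-elastic side of the market bears the larger share of a per-unit tax.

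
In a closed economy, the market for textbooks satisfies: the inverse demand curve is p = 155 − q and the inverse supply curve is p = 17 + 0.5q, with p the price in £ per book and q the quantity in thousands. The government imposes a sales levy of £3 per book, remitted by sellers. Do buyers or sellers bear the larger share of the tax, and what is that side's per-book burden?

Buyers bear the larger share: £2 per book.

Inverting to q(p) form: qd = 155 − p; qs = 2p − 34.
Without the tax, 155 − p = 2p − 34 gives 3p = 189, so p* = £63 and q* = 92.
With the tax collected from sellers, supply shifts: qs = 2(p − 3) − 34.
Solving gives q = 90 with buyers paying £65 and sellers receiving £62 (the £3 wedge).
Per-book burden: buyers £2, sellers £1.
Buyers take the larger share because demand is less price-elastic here (demand slope 1 vs supply slope 2).
The less price-elastic side of the market bears the larger share of a per-unit tax.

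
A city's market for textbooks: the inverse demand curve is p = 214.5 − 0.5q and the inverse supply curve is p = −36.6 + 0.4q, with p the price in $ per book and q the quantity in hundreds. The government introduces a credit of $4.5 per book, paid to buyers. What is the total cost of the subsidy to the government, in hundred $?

Government outlay = $1278 hundred.

Rewrite in direct form: qd = 429 − 2p and qs = 2.5p + 91.5.
Before the subsidy: set 429 − 2p = 2.5p + 91.5 → p* = $75, q* = 279.
With a per-unit subsidy paid to buyers, each effectively pays p − 4.5, so demand becomes qd = 429 − 2(p − 4.5).
Solving gives q = 284 with buyers paying $72.5 and sellers receiving $77 (the $4.5 wedge).
Outlay = t · Q = 4.5 · 284 = $1278.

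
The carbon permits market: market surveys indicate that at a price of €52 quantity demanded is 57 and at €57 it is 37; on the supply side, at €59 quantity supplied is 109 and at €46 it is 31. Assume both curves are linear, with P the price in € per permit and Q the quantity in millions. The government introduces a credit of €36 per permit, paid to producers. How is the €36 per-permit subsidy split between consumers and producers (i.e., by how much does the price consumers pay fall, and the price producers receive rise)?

Consumers gain €21.6 per permit; producers gain €14.4 per permit.

Demand slope: (37 − 57)/(57 − 52) = -4, so Qd = 265 − 4P.
Supply slope: (31 − 109)/(46 − 59) = 6, so Qs = 6P − 245.
Without the subsidy, 265 − 4P = 6P − 245 gives 10P = 510, so P* = €51 and Q* = 61.
With a per-unit subsidy paid to producers, each receives P + 36 per unit sold, so supply becomes Qs = 6(P + 36) − 245.
New equilibrium: consumers pay €29.4, producers receive €65.4, Q = 147.4. (Wedge: Pb − Ps = −36.)
Gain to consumers: €21.6; to producers: €14.4. (They sum to €36.)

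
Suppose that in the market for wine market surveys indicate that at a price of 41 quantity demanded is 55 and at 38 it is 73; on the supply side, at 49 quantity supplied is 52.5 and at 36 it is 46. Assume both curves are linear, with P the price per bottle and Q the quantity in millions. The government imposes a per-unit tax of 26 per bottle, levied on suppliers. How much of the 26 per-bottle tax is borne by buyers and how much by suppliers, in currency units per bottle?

Buyers bear 2 per bottle; suppliers bear 24 per bottle.

Demand slope: (73 − 55)/(38 − 41) = -6, so Qd = 301 − 6P.
Supply slope: (46 − 52.5)/(36 − 49) = 0.5, so Qs = 0.5P + 28.
Without the tax, 301 − 6P = 0.5P + 28 gives 6.5P = 273, so P* = 42 and Q* = 49.
With the tax collected from suppliers, supply shifts: Qs = 0.5(P − 26) + 28.
New equilibrium: buyers pay 44, suppliers receive 18, Q = 37. (Wedge: Pb − Ps = 26.)
Burden on buyers: 2; on suppliers: 24. (They sum to 26.)
The less price-elastic side of the market bears the larger share of a per-unit tax.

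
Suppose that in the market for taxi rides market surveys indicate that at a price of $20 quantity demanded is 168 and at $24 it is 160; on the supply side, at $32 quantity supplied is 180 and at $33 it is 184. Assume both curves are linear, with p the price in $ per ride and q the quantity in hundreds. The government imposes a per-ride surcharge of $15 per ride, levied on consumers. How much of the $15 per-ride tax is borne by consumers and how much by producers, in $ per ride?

Demand slope: (160 − 168)/(24 − 20) = -2, so qd = 208 − 2p.
Supply slope: (184 − 180)/(33 − 32) = 4, so qs = 4p + 52.
Before the tax: set 208 − 2p = 4p + 52 → p* = $26, q* = 156.
With the tax collected from consumers, demand (in seller-price terms) shifts: qd = 208 − 2(p + 15).
Solving gives q = 136 with consumers paying $36 and producers receiving $21 (the $15 wedge).
Burden on consumers: $10; on producers: $5. (They sum to $15.)
The less price-elastic side of the market bears the larger share of a per-unit tax.

Consumers bear $10 per ride; producers bear $5 per ride.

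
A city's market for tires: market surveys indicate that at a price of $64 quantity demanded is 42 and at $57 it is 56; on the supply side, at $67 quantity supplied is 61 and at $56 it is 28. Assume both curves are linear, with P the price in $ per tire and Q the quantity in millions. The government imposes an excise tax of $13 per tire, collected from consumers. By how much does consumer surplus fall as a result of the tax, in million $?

Consumer surplus falls by $297.96 million.

Demand slope: (56 − 42)/(57 − 64) = -2, so Qd = 170 − 2P.
Supply slope: (28 − 61)/(56 − 67) = 3, so Qs = 3P − 140.
Without the tax, 170 − 2P = 3P − 140 gives 5P = 310, so P* = $62 and Q* = 46.
With the tax collected from consumers, demand (in seller-price terms) shifts: Qd = 170 − 2(P + 13).
New equilibrium: consumers pay $69.8, suppliers receive $56.8, Q = 30.4. (Wedge: Pb − Ps = 13.)
ΔCS is the trapezoid between Q = 30.4 and Q = 46 of height $7.8: ½ · (46 + 30.4) · 7.8 = $297.96.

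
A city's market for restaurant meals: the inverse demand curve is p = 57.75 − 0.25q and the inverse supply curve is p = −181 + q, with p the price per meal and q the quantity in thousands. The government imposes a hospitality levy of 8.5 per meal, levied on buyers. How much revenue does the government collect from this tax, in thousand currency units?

Tax revenue = 1565.7 thousand.

Inverting to q(p) form: qd = 231 − 4p; qs = p + 181.
Before the tax: set 231 − 4p = p + 181 → p* = 10, q* = 191.
With the tax collected from buyers, demand (in seller-price terms) shifts: qd = 231 − 4(p + 8.5).
Solving gives q = 184.2 with buyers paying 11.7 and sellers receiving 3.2 (the 8.5 wedge).
Revenue = t · Q = 8.5 · 184.2 = 1565.7.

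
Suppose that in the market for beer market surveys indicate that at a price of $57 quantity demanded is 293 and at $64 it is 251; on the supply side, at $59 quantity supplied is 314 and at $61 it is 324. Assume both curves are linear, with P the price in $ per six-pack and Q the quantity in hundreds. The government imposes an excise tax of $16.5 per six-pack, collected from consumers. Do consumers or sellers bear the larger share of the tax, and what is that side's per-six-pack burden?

Demand slope: (251 − 293)/(64 − 57) = -6, so Qd = 635 − 6P.
Supply slope: (324 − 314)/(61 − 59) = 5, so Qs = 5P + 19.
Without the tax, 635 − 6P = 5P + 19 gives 11P = 616, so P* = $56 and Q* = 299.
With the tax collected from consumers, demand (in seller-price terms) shifts: Qd = 635 − 6(P + 16.5).
Solving gives Q = 254 with consumers paying $63.5 and sellers receiving $47 (the $16.5 wedge).
Per-six-pack burden: consumers $7.5, sellers $9.
Sellers take the larger share because supply is less price-elastic here (demand slope 6 vs supply slope 5).

Sellers bear the larger share: $9 per six-pack.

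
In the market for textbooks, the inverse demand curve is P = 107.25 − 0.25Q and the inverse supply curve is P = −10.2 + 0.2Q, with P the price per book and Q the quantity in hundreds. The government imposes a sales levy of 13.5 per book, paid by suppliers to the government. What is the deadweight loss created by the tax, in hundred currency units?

Deadweight loss = 202.5 hundred.

Rewrite in direct form: Qd = 429 − 4P and Qs = 5P + 51.
Without the tax, 429 − 4P = 5P + 51 gives 9P = 378, so P* = 42 and Q* = 261.
With the tax collected from suppliers, supply shifts: Qs = 5(P − 13.5) + 51.
Solving gives Q = 231 with buyers paying 49.5 and suppliers receiving 36 (the 13.5 wedge).
Quantity falls by |ΔQ| = |261 − 231| = 30.
DWL = ½ · t · |ΔQ| = ½ · 13.5 · 30 = 202.5.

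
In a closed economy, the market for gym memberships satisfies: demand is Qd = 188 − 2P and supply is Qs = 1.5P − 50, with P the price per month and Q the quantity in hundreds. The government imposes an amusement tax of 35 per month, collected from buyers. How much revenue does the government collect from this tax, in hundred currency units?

Before the tax: set 188 − 2P = 1.5P − 50 → P* = 68, Q* = 52.
With the tax collected from buyers, demand (in seller-price terms) shifts: Qd = 188 − 2(P + 35).
New equilibrium: buyers pay 83, producers receive 48, Q = 22. (Wedge: Pb − Ps = 35.)
Revenue = t · Q = 35 · 22 = 770.

Tax revenue = 770 hundred.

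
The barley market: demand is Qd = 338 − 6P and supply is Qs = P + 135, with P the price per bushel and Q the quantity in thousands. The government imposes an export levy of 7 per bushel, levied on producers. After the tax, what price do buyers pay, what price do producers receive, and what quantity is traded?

Without the tax, 338 − 6P = P + 135 gives 7P = 203, so P* = 29 and Q* = 164.
With the tax collected from producers, supply shifts: Qs = (P − 7) + 135.
New equilibrium: buyers pay 30, producers receive 23, Q = 158. (Wedge: Pb − Ps = 7.)

Buyers pay 30; producers receive 23; quantity = 158.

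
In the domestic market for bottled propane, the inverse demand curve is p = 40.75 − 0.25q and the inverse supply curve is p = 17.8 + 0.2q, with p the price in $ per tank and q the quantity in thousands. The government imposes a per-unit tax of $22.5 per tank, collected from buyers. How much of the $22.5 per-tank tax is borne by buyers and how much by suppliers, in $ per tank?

Rewrite in direct form: qd = 163 − 4p and qs = 5p − 89.
Without the tax, 163 − 4p = 5p − 89 gives 9p = 252, so p* = $28 and q* = 51.
With the tax collected from buyers, demand (in seller-price terms) shifts: qd = 163 − 4(p + 22.5).
New equilibrium: buyers pay $40.5, suppliers receive $18, q = 1. (Wedge: pb − ps = 22.5.)
Burden on buyers: $12.5; on suppliers: $10. (They sum to $22.5.)

Buyers bear $12.5 per tank; suppliers bear $10 per tank.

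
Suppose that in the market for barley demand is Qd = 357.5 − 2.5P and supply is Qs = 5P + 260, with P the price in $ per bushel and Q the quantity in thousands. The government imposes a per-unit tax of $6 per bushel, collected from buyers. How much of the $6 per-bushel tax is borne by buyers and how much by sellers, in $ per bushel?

Buyers bear $4 per bushel; sellers bear $2 per bushel.

Before the tax: set 357.5 − 2.5P = 5P + 260 → P* = $13, Q* = 325.
With the tax collected from buyers, demand (in seller-price terms) shifts: Qd = 357.5 − 2.5(P + 6).
New equilibrium: buyers pay $17, sellers receive $11, Q = 315. (Wedge: Pb − Ps = 6.)
Burden on buyers: $4; on sellers: $2. (They sum to $6.)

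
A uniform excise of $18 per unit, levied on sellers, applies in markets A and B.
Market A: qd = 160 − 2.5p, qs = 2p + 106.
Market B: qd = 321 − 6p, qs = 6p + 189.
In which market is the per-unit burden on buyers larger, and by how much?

Market A: pre-tax p* = $12, q* = 130; post-tax q = 110; per-unit burden on buyers = $8.
Market B: pre-tax p* = $11, q* = 255; post-tax q = 201; per-unit burden on buyers = $9.
Difference: $8 vs $9 → market B is larger by $1.

Market B, by $1.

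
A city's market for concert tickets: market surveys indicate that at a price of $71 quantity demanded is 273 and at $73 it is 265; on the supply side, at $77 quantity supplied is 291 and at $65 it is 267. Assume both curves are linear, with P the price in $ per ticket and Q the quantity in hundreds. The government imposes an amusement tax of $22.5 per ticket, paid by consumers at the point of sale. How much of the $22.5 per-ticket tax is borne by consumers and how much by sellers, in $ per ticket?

Demand slope: (265 − 273)/(73 − 71) = -4, so Qd = 557 − 4P.
Supply slope: (267 − 291)/(65 − 77) = 2, so Qs = 2P + 137.
Without the tax, 557 − 4P = 2P + 137 gives 6P = 420, so P* = $70 and Q* = 277.
With the tax collected from consumers, demand (in seller-price terms) shifts: Qd = 557 − 4(P + 22.5).
Solving gives Q = 247 with consumers paying $77.5 and sellers receiving $55 (the $22.5 wedge).
Burden on consumers: $7.5; on sellers: $15. (They sum to $22.5.)
The less price-elastic side of the market bears the larger share of a per-unit tax.

Consumers bear $7.5 per ticket; sellers bear $15 per ticket.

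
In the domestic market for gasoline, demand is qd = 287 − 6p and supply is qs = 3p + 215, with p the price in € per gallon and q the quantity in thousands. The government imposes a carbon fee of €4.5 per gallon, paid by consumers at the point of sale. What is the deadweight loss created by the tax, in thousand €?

Deadweight loss = €20.25 thousand.

Before the tax: set 287 − 6p = 3p + 215 → p* = €8, q* = 239.
With the tax collected from consumers, demand (in seller-price terms) shifts: qd = 287 − 6(p + 4.5).
New equilibrium: consumers pay €9.5, sellers receive €5, q = 230. (Wedge: pb − ps = 4.5.)
Quantity falls by |ΔQ| = |239 − 230| = 9.
DWL = ½ · t · |ΔQ| = ½ · 4.5 · 9 = €20.25.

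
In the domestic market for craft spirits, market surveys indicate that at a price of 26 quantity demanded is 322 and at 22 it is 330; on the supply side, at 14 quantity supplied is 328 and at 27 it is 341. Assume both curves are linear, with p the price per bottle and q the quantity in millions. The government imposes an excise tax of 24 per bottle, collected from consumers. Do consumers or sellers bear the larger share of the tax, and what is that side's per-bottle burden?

Sellers bear the larger share: 16 per bottle.

Demand slope: (330 − 322)/(22 − 26) = -2, so qd = 374 − 2p.
Supply slope: (341 − 328)/(27 − 14) = 1, so qs = p + 314.
Without the tax, 374 − 2p = p + 314 gives 3p = 60, so p* = 20 and q* = 334.
With the tax collected from consumers, demand (in seller-price terms) shifts: qd = 374 − 2(p + 24).
Solving gives q = 318 with consumers paying 28 and sellers receiving 4 (the 24 wedge).
Per-bottle burden: consumers 8, sellers 16.
Sellers take the larger share because supply is less price-elastic here (demand slope 2 vs supply slope 1).
The less price-elastic side of the market bears the larger share of a per-unit tax.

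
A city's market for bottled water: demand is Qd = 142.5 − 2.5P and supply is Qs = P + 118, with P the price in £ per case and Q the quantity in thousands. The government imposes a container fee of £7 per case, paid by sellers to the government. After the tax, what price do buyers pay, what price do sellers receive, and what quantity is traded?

Buyers pay £9; sellers receive £2; quantity = 120.

Without the tax, 142.5 − 2.5P = P + 118 gives 3.5P = 24.5, so P* = £7 and Q* = 125.
With the tax collected from sellers, supply shifts: Qs = (P − 7) + 118.
Solving gives Q = 120 with buyers paying £9 and sellers receiving £2 (the £7 wedge).
The less price-elastic side of the market bears the larger share of a per-unit tax.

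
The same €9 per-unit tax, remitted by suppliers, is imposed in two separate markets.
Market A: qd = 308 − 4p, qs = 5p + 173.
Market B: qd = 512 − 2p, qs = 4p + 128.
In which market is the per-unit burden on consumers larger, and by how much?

Market A: pre-tax p* = €15, q* = 248; post-tax q = 228; per-unit burden on consumers = €5.
Market B: pre-tax p* = €64, q* = 384; post-tax q = 372; per-unit burden on consumers = €6.
Difference: €5 vs €6 → market B is larger by €1.

Market B, by €1.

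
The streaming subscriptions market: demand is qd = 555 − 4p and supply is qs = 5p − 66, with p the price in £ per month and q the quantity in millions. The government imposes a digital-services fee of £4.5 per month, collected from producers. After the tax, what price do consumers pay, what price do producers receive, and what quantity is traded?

Before the tax: set 555 − 4p = 5p − 66 → p* = £69, q* = 279.
With the tax collected from producers, supply shifts: qs = 5(p − 4.5) − 66.
Solving gives q = 269 with consumers paying £71.5 and producers receiving £67 (the £4.5 wedge).
The less price-elastic side of the market bears the larger share of a per-unit tax.

Consumers pay £71.5; producers receive £67; quantity = 269.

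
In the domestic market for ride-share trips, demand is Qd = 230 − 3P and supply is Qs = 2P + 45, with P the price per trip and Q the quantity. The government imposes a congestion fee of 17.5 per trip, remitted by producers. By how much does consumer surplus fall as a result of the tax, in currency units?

Consumer surplus falls by 759.5.

Without the tax, 230 − 3P = 2P + 45 gives 5P = 185, so P* = 37 and Q* = 119.
With the tax collected from producers, supply shifts: Qs = 2(P − 17.5) + 45.
Solving gives Q = 98 with buyers paying 44 and producers receiving 26.5 (the 17.5 wedge).
ΔCS is the trapezoid between Q = 98 and Q = 119 of height 7: ½ · (119 + 98) · 7 = 759.5.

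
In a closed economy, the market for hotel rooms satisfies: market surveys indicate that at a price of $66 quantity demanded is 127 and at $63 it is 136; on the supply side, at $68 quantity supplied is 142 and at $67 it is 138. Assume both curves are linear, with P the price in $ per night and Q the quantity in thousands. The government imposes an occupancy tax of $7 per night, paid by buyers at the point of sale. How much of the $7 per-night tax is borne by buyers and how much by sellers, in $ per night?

Buyers bear $4 per night; sellers bear $3 per night.

Demand slope: (136 − 127)/(63 − 66) = -3, so Qd = 325 − 3P.
Supply slope: (138 − 142)/(67 − 68) = 4, so Qs = 4P − 130.
Without the tax, 325 − 3P = 4P − 130 gives 7P = 455, so P* = $65 and Q* = 130.
With the tax collected from buyers, demand (in seller-price terms) shifts: Qd = 325 − 3(P + 7).
Solving gives Q = 118 with buyers paying $69 and sellers receiving $62 (the $7 wedge).
Burden on buyers: $4; on sellers: $3. (They sum to $7.)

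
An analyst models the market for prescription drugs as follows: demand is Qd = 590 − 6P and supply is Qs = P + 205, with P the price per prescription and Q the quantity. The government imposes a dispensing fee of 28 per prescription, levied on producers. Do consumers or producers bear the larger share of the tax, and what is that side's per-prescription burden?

Producers bear the larger share: 24 per prescription.

Without the tax, 590 − 6P = P + 205 gives 7P = 385, so P* = 55 and Q* = 260.
With the tax collected from producers, supply shifts: Qs = (P − 28) + 205.
Solving gives Q = 236 with consumers paying 59 and producers receiving 31 (the 28 wedge).
Per-prescription burden: consumers 4, producers 24.
Producers take the larger share because supply is less price-elastic here (demand slope 6 vs supply slope 1).
The less price-elastic side of the market bears the larger share of a per-unit tax.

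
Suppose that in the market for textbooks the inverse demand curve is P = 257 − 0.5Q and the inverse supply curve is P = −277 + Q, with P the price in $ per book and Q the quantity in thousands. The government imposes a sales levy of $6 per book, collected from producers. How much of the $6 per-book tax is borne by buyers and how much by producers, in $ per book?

Buyers bear $2 per book; producers bear $4 per book.

Rewrite in direct form: Qd = 514 − 2P and Qs = P + 277.
Before the tax: set 514 − 2P = P + 277 → P* = $79, Q* = 356.
With the tax collected from producers, supply shifts: Qs = (P − 6) + 277.
Solving gives Q = 352 with buyers paying $81 and producers receiving $75 (the $6 wedge).
Burden on buyers: $2; on producers: $4. (They sum to $6.)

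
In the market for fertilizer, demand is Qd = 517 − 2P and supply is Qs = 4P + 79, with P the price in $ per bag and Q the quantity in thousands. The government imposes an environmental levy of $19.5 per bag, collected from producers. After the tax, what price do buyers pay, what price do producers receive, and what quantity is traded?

Buyers pay $86; producers receive $66.5; quantity = 345.

Without the tax, 517 − 2P = 4P + 79 gives 6P = 438, so P* = $73 and Q* = 371.
With the tax collected from producers, supply shifts: Qs = 4(P − 19.5) + 79.
Solving gives Q = 345 with buyers paying $86 and producers receiving $66.5 (the $19.5 wedge).
The less price-elastic side of the market bears the larger share of a per-unit tax.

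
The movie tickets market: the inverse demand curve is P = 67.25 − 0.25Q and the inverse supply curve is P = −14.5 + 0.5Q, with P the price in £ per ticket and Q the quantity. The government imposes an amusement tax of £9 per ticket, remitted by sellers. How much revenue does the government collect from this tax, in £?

Tax revenue = £873.

Rewrite in direct form: Qd = 269 − 4P and Qs = 2P + 29.
Without the tax, 269 − 4P = 2P + 29 gives 6P = 240, so P* = £40 and Q* = 109.
With the tax collected from sellers, supply shifts: Qs = 2(P − 9) + 29.
New equilibrium: buyers pay £43, sellers receive £34, Q = 97. (Wedge: Pb − Ps = 9.)
Revenue = t · Q = 9 · 97 = £873.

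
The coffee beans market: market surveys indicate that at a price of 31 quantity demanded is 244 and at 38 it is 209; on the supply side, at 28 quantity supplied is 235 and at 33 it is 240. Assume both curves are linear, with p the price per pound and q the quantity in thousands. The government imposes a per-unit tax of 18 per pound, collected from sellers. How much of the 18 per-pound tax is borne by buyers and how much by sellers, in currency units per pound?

Buyers bear 3 per pound; sellers bear 15 per pound.

Demand slope: (209 − 244)/(38 − 31) = -5, so qd = 399 − 5p.
Supply slope: (240 − 235)/(33 − 28) = 1, so qs = p + 207.
Without the tax, 399 − 5p = p + 207 gives 6p = 192, so p* = 32 and q* = 239.
With the tax collected from sellers, supply shifts: qs = (p − 18) + 207.
Solving gives q = 224 with buyers paying 35 and sellers receiving 17 (the 18 wedge).
Burden on buyers: 3; on sellers: 15. (They sum to 18.)
The less price-elastic side of the market bears the larger share of a per-unit tax.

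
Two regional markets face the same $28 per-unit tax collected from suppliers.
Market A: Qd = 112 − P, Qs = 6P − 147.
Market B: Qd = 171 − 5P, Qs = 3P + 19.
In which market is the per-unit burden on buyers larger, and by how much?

Market A, by $13.5.

Market A: pre-tax P* = $37, Q* = 75; post-tax Q = 51; per-unit burden on buyers = $24.
Market B: pre-tax P* = $19, Q* = 76; post-tax Q = 23.5; per-unit burden on buyers = $10.5.
Difference: $24 vs $10.5 → market A is larger by $13.5.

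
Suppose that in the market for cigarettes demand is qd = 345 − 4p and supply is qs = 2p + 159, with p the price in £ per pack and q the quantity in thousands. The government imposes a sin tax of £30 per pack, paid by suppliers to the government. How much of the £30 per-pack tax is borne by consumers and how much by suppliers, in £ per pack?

Before the tax: set 345 − 4p = 2p + 159 → p* = £31, q* = 221.
With the tax collected from suppliers, supply shifts: qs = 2(p − 30) + 159.
Solving gives q = 181 with consumers paying £41 and suppliers receiving £11 (the £30 wedge).
Burden on consumers: £10; on suppliers: £20. (They sum to £30.)

Consumers bear £10 per pack; suppliers bear £20 per pack.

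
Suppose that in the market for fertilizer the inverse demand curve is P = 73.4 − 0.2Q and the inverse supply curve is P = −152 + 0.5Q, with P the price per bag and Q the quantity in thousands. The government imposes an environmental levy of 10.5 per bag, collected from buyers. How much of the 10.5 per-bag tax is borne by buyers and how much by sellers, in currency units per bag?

Rewrite in direct form: Qd = 367 − 5P and Qs = 2P + 304.
Before the tax: set 367 − 5P = 2P + 304 → P* = 9, Q* = 322.
With the tax collected from buyers, demand (in seller-price terms) shifts: Qd = 367 − 5(P + 10.5).
New equilibrium: buyers pay 12, sellers receive 1.5, Q = 307. (Wedge: Pb − Ps = 10.5.)
Burden on buyers: 3; on sellers: 7.5. (They sum to 10.5.)

Buyers bear 3 per bag; sellers bear 7.5 per bag.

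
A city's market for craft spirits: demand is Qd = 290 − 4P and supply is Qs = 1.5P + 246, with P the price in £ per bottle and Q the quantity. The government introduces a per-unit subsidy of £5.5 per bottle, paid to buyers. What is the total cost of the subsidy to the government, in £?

Government outlay = £1452.

Before the subsidy: set 290 − 4P = 1.5P + 246 → P* = £8, Q* = 258.
With a per-unit subsidy paid to buyers, each effectively pays P − 5.5, so demand becomes Qd = 290 − 4(P − 5.5).
New equilibrium: buyers pay £6.5, suppliers receive £12, Q = 264. (Wedge: Pb − Ps = −5.5.)
Outlay = t · Q = 5.5 · 264 = £1452.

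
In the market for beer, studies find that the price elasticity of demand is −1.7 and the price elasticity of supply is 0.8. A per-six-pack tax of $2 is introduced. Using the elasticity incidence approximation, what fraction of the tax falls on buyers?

Buyers' share ≈ 0.32.

Incidence ratio: buyers' share ≈ εs / (εs + |εd|) = 0.8 / (0.8 + 1.7) = 0.32.
Supply is the less elastic side, so buyers bear the smaller share.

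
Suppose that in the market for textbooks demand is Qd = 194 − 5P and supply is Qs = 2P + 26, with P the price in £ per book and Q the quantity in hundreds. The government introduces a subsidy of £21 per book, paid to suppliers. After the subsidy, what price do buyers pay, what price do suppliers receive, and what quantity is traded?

Without the subsidy, 194 − 5P = 2P + 26 gives 7P = 168, so P* = £24 and Q* = 74.
With a per-unit subsidy paid to suppliers, each receives P + 21 per unit sold, so supply becomes Qs = 2(P + 21) + 26.
Solving gives Q = 104 with buyers paying £18 and suppliers receiving £39 (the £21 wedge).

Buyers pay £18; suppliers receive £39; quantity = 104.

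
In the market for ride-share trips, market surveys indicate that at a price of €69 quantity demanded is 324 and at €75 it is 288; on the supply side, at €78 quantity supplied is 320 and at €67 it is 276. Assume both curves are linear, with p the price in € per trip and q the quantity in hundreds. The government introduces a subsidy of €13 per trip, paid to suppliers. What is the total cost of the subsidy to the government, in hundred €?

Demand slope: (288 − 324)/(75 − 69) = -6, so qd = 738 − 6p.
Supply slope: (276 − 320)/(67 − 78) = 4, so qs = 4p + 8.
Before the subsidy: set 738 − 6p = 4p + 8 → p* = €73, q* = 300.
With a per-unit subsidy paid to suppliers, each receives p + 13 per unit sold, so supply becomes qs = 4(p + 13) + 8.
New equilibrium: consumers pay €67.8, suppliers receive €80.8, q = 331.2. (Wedge: pb − ps = −13.)
Outlay = t · Q = 13 · 331.2 = €4305.6.

Government outlay = €4305.6 hundred.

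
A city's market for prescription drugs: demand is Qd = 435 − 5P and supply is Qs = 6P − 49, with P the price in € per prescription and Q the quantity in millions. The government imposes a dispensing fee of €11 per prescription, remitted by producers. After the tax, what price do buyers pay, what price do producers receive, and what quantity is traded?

Before the tax: set 435 − 5P = 6P − 49 → P* = €44, Q* = 215.
With the tax collected from producers, supply shifts: Qs = 6(P − 11) − 49.
Solving gives Q = 185 with buyers paying €50 and producers receiving €39 (the €11 wedge).

Buyers pay €50; producers receive €39; quantity = 185.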